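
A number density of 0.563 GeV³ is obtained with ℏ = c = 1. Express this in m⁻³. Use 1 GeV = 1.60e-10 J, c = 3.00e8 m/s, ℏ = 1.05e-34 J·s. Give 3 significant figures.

Number density is [L]⁻³ = [E]³/(ℏc)³.
1 GeV³ → 1/(ℏc)³ × (1 GeV in J)³ = 1.31e47 m⁻³.
Result: 0.563 × 1.31e47 = 7.38e46 m⁻³.

7.38e46 m⁻³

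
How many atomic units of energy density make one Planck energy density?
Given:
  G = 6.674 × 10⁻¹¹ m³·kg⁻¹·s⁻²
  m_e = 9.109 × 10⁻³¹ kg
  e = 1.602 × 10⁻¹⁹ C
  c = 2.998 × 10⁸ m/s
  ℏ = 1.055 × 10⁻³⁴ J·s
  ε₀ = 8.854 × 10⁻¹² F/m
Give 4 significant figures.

Planck energy density: u_P = c⁷/(ℏG²) = 4.632 × 10¹¹³ J/m³
atomic unit of energy density: u_au = E_h/a₀³ = m_e⁴e¹⁰/((4πε₀)⁵ℏ⁸) = 2.929 × 10¹³ J/m³
ratio = 4.632 × 10¹¹³ / 2.929 × 10¹³ = 1.581 × 10¹⁰⁰

1.581 × 10¹⁰⁰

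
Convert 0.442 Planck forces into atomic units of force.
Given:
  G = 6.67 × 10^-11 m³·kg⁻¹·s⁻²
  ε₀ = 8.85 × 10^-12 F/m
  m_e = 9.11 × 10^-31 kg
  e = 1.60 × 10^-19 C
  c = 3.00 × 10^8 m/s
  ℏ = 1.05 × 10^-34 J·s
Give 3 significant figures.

6.45 × 10^50

Planck force: F_P = c⁴/G = 1.21 × 10^44 N
atomic unit of force: F_au = E_h/a₀ = m_e²e⁶/((4πε₀)³ℏ⁴) = 8.33 × 10^-8 N
0.442 × 1.21 × 10^44 / 8.33 × 10^-8 = 6.45 × 10^50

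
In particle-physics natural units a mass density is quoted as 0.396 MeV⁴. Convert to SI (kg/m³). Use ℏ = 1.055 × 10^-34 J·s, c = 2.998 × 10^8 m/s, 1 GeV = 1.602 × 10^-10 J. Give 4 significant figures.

Mass density is [E]/(c²[L]³) = [E]⁴/(ℏ³c⁵).
1 GeV⁴ → 1/(ℏ³c⁵) × (1 GeV in J)⁴ = 2.316 × 10^20 kg/m³.
Convert the energy scale: 0.396 MeV⁴ = 3.96 × 10^-13 GeV⁴.
Result: 3.96 × 10^-13 × 2.316 × 10^20 = 9.171 × 10^7 kg/m³.

9.171 × 10^7 kg/m³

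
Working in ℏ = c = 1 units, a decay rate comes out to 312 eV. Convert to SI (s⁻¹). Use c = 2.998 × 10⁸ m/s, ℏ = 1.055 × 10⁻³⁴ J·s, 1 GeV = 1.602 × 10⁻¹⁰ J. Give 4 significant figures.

4.738 × 10¹⁷ s⁻¹

A rate is [E]/ℏ; divide by ℏ.
1 GeV → 1/ℏ × (1 GeV in J) = 1.518 × 10²⁴ s⁻¹.
Convert the energy scale: 312 eV = 3.12 × 10⁻⁷ GeV.
Result: 3.12 × 10⁻⁷ × 1.518 × 10²⁴ = 4.738 × 10¹⁷ s⁻¹.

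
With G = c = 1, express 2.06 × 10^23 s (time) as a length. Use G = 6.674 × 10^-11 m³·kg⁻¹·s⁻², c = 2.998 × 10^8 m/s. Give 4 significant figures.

Time → length via c.
2.06 × 10^23 s × (c) = 6.176 × 10^31 m

6.176 × 10^31 m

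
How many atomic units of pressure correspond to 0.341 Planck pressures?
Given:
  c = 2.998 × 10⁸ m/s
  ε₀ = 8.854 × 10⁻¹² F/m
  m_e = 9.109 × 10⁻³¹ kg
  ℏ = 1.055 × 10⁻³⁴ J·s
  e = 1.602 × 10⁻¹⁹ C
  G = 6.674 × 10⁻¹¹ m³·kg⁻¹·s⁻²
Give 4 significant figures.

5.393 × 10⁹⁹

Planck pressure: p_P = c⁷/(ℏG²) = 4.632 × 10¹¹³ Pa
atomic unit of pressure: P_au = E_h/a₀³ = m_e⁴e¹⁰/((4πε₀)⁵ℏ⁸) = 2.929 × 10¹³ Pa
0.341 × 4.632 × 10¹¹³ / 2.929 × 10¹³ = 5.393 × 10⁹⁹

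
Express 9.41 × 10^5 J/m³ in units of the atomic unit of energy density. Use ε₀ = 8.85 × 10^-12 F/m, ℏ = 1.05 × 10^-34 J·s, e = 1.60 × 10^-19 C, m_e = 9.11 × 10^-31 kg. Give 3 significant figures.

3.12 × 10^-8

atomic unit of energy density: u_au = E_h/a₀³ = m_e⁴e¹⁰/((4πε₀)⁵ℏ⁸) = 3.01 × 10^13 J/m³.
9.41 × 10^5 / 3.01 × 10^13 = 3.12 × 10^-8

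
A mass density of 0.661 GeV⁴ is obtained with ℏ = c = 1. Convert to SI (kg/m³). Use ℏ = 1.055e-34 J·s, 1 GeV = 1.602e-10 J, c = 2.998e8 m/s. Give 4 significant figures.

1.531e20 kg/m³

Mass density is [E]/(c²[L]³) = [E]⁴/(ℏ³c⁵).
1 GeV⁴ → 1/(ℏ³c⁵) × (1 GeV in J)⁴ = 2.316e20 kg/m³.
Result: 0.661 × 2.316e20 = 1.531e20 kg/m³.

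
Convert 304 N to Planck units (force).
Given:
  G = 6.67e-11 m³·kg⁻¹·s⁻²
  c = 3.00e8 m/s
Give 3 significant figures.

2.50e-42

Planck force: F_P = c⁴/G = 1.21e44 N.
304 / 1.21e44 = 2.50e-42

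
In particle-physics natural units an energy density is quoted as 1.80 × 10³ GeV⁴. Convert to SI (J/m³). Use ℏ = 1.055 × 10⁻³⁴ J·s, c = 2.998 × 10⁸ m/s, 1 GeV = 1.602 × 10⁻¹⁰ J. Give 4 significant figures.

[E]/[L]³ = [E]⁴/(ℏc)³; restore (ℏc)⁻³.
1 GeV⁴ → 1/(ℏc)³ × (1 GeV in J)⁴ = 2.082 × 10³⁷ J/m³.
Result: 1.80 × 10³ × 2.082 × 10³⁷ = 3.747 × 10⁴⁰ J/m³.

3.747 × 10⁴⁰ J/m³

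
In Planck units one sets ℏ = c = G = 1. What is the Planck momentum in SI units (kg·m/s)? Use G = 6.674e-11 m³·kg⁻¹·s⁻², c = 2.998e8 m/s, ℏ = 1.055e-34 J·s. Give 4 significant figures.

6.527 kg·m/s

p_P = √(ℏc³/G)
  = √(42.60)
  = 6.527 kg·m/s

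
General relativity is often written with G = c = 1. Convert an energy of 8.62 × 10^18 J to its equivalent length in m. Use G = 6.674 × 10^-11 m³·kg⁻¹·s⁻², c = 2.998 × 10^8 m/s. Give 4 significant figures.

7.121 × 10^-26 m

Energy → length via G/c⁴.
8.62 × 10^18 J × (G/c⁴) = 7.121 × 10^-26 m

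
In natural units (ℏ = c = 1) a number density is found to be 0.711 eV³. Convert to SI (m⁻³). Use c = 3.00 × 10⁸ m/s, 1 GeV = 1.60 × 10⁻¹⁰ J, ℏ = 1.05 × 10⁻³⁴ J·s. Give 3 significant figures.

9.32 × 10¹⁹ m⁻³

Number density is [L]⁻³ = [E]³/(ℏc)³.
1 GeV³ → 1/(ℏc)³ × (1 GeV in J)³ = 1.31 × 10⁴⁷ m⁻³.
Convert the energy scale: 0.711 eV³ = 7.11 × 10⁻²⁸ GeV³.
Result: 7.11 × 10⁻²⁸ × 1.31 × 10⁴⁷ = 9.32 × 10¹⁹ m⁻³.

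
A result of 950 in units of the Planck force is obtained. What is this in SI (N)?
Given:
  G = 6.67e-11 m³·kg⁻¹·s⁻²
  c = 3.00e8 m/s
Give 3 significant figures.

One Planck force: F_P = c⁴/G = 1.21e44 N.
950 × 1.21e44 N = 1.15e47 N

1.15e47 N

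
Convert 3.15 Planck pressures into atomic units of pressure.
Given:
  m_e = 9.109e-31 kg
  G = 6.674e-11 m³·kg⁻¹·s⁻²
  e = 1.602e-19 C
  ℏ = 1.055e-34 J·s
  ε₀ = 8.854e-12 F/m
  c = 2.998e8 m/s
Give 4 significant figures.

4.982e100

Planck pressure: p_P = c⁷/(ℏG²) = 4.632e113 Pa
atomic unit of pressure: P_au = E_h/a₀³ = m_e⁴e¹⁰/((4πε₀)⁵ℏ⁸) = 2.929e13 Pa
3.15 × 4.632e113 / 2.929e13 = 4.982e100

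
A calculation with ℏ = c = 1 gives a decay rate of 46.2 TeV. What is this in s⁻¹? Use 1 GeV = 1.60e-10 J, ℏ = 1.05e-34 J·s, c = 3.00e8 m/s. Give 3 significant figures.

A rate is [E]/ℏ; divide by ℏ.
1 GeV → 1/ℏ × (1 GeV in J) = 1.52e24 s⁻¹.
Convert the energy scale: 46.2 TeV = 4.62e4 GeV.
Result: 4.62e4 × 1.52e24 = 7.04e28 s⁻¹.

7.04e28 s⁻¹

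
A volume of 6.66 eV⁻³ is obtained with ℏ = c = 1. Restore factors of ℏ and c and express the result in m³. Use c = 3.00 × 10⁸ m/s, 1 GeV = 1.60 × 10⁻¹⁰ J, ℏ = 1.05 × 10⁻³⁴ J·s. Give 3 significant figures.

Volume is [L]³ = [E]⁻³·(ℏc)³.
1 GeV⁻³ → (ℏc)³ × (1 GeV in J)⁻³ = 7.63 × 10⁻⁴⁸ m³.
Convert the energy scale: 6.66 eV⁻³ = 6.66 × 10²⁷ GeV⁻³.
Result: 6.66 × 10²⁷ × 7.63 × 10⁻⁴⁸ = 5.08 × 10⁻²⁰ m³.

5.08 × 10⁻²⁰ m³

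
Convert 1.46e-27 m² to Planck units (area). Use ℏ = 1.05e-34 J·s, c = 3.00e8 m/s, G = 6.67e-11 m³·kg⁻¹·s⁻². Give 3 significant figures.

5.63e42

Planck area: A_P = ℏG/c³ = 2.59e-70 m².
1.46e-27 / 2.59e-70 = 5.63e42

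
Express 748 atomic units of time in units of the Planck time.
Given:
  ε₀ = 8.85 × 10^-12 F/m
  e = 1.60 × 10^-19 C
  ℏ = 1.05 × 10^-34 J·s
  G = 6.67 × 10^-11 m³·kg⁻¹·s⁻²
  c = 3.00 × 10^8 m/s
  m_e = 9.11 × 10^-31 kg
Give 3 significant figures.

3.34 × 10^29

atomic unit of time: τ_au = (4πε₀)²ℏ³/(m_e e⁴) = 2.40 × 10^-17 s
Planck time: t_P = √(ℏG/c⁵) = 5.37 × 10^-44 s
748 × 2.40 × 10^-17 / 5.37 × 10^-44 = 3.34 × 10^29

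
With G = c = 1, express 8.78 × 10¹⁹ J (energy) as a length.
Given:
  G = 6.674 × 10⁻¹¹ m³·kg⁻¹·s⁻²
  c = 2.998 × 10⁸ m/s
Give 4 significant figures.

Energy → length via G/c⁴.
8.78 × 10¹⁹ J × (G/c⁴) = 7.254 × 10⁻²⁵ m

7.254 × 10⁻²⁵ m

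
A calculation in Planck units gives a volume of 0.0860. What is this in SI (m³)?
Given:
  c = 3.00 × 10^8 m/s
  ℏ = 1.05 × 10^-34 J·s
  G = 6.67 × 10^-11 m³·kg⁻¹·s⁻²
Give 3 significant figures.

3.59 × 10^-106 m³

One Planck volume: V_P = (ℏG/c³)^(3/2) = 4.18 × 10^-105 m³.
0.0860 × 4.18 × 10^-105 m³ = 3.59 × 10^-106 m³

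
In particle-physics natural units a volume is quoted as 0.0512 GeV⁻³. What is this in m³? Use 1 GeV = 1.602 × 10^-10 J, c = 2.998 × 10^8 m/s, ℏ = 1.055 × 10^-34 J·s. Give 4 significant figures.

3.940 × 10^-49 m³

Volume is [L]³ = [E]⁻³·(ℏc)³.
1 GeV⁻³ → (ℏc)³ × (1 GeV in J)⁻³ = 7.696 × 10^-48 m³.
Result: 0.0512 × 7.696 × 10^-48 = 3.940 × 10^-49 m³.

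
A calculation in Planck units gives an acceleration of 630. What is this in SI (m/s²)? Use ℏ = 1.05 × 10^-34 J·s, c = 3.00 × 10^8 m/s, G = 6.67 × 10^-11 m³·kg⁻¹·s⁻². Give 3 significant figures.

One Planck acceleration: a_P = √(c⁷/(ℏG)) = 5.59 × 10^51 m/s².
630 × 5.59 × 10^51 m/s² = 3.52 × 10^54 m/s²

3.52 × 10^54 m/s²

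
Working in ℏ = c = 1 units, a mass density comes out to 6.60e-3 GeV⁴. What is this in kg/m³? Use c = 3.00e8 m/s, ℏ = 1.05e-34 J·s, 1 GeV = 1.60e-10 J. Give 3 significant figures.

1.54e18 kg/m³

Mass density is [E]/(c²[L]³) = [E]⁴/(ℏ³c⁵).
1 GeV⁴ → 1/(ℏ³c⁵) × (1 GeV in J)⁴ = 2.33e20 kg/m³.
Result: 6.60e-3 × 2.33e20 = 1.54e18 kg/m³.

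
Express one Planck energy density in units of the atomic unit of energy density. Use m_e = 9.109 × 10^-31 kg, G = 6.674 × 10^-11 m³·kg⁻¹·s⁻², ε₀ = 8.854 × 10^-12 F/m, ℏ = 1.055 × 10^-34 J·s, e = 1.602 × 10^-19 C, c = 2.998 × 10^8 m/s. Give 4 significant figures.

1.581 × 10^100

Planck energy density: u_P = c⁷/(ℏG²) = 4.632 × 10^113 J/m³
atomic unit of energy density: u_au = E_h/a₀³ = m_e⁴e¹⁰/((4πε₀)⁵ℏ⁸) = 2.929 × 10^13 J/m³
ratio = 4.632 × 10^113 / 2.929 × 10^13 = 1.581 × 10^100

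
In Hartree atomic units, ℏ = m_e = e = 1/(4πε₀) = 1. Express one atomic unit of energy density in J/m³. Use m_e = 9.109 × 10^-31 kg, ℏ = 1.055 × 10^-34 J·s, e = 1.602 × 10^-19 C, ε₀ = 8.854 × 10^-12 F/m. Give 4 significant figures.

2.929 × 10^13 J/m³

The unique combination of the constants set to 1 with dimensions of energy density is u_au = E_h/a₀³ = m_e⁴e¹⁰/((4πε₀)⁵ℏ⁸).
E_h = 4.354 × 10^-18 J
a₀ = 5.297 × 10^-11 m
E_h/a₀³ = 2.929 × 10^13 J/m³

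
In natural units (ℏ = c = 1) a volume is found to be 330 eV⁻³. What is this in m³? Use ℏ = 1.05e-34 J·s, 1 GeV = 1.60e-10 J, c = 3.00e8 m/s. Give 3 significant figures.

2.52e-18 m³

Volume is [L]³ = [E]⁻³·(ℏc)³.
1 GeV⁻³ → (ℏc)³ × (1 GeV in J)⁻³ = 7.63e-48 m³.
Convert the energy scale: 330 eV⁻³ = 3.30e29 GeV⁻³.
Result: 3.30e29 × 7.63e-48 = 2.52e-18 m³.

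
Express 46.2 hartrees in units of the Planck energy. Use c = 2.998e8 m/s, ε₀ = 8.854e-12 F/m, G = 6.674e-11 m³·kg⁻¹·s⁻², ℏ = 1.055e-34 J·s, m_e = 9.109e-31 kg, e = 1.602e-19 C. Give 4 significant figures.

hartree: E_h = m_e e⁴/(4πε₀ℏ)² = 4.354e-18 J
Planck energy: E_P = √(ℏc⁵/G) = 1.957e9 J
46.2 × 4.354e-18 / 1.957e9 = 1.028e-25

1.028e-25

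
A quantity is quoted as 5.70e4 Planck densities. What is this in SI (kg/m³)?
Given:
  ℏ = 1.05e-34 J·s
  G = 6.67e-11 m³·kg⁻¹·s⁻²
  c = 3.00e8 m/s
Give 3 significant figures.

2.97e101 kg/m³

One Planck density: ρ_P = c⁵/(ℏG²) = 5.20e96 kg/m³.
5.70e4 × 5.20e96 kg/m³ = 2.97e101 kg/m³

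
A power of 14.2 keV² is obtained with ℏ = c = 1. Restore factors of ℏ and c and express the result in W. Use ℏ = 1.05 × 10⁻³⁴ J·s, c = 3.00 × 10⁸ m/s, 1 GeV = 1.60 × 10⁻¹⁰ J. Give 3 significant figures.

Power is [E]/[T] = [E]²/ℏ.
1 GeV² → 1/ℏ × (1 GeV in J)² = 2.44 × 10¹⁴ W.
Convert the energy scale: 14.2 keV² = 1.42 × 10⁻¹¹ GeV².
Result: 1.42 × 10⁻¹¹ × 2.44 × 10¹⁴ = 3.46 × 10³ W.

3.46 × 10³ W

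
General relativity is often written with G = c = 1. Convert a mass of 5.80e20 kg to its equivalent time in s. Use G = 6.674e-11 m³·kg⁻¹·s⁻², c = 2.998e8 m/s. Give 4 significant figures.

Mass → time via G/c³.
5.80e20 kg × (G/c³) = 1.437e-15 s

1.437e-15 s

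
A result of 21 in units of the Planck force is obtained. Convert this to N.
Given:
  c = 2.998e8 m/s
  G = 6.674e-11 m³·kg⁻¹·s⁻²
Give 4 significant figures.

One Planck force: F_P = c⁴/G = 1.210e44 N.
21 × 1.210e44 N = 2.542e45 N

2.542e45 N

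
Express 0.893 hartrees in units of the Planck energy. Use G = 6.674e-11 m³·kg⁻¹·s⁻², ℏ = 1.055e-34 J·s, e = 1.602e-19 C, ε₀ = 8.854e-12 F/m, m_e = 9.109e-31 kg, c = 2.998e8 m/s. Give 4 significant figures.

hartree: E_h = m_e e⁴/(4πε₀ℏ)² = 4.354e-18 J
Planck energy: E_P = √(ℏc⁵/G) = 1.957e9 J
0.893 × 4.354e-18 / 1.957e9 = 1.987e-27

1.987e-27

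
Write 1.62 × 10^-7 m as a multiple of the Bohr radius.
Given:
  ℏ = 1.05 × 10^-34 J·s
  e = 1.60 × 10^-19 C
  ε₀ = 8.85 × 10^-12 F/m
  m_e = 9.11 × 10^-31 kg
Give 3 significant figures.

3.08 × 10^3

Bohr radius: a₀ = 4πε₀ℏ²/(m_e e²) = 5.26 × 10^-11 m.
1.62 × 10^-7 / 5.26 × 10^-11 = 3.08 × 10^3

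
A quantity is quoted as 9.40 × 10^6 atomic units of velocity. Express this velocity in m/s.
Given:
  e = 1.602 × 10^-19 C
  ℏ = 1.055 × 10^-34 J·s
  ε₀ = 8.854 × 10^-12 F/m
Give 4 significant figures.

One atomic unit of velocity: v_au = e²/(4πε₀ℏ) = 2.186 × 10^6 m/s.
9.40 × 10^6 × 2.186 × 10^6 m/s = 2.055 × 10^13 m/s

2.055 × 10^13 m/s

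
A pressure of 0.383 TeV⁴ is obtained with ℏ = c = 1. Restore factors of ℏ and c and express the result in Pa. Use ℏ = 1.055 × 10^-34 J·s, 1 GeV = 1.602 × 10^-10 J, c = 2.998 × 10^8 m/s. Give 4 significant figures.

Pressure is [E]/[L]³ = [E]⁴/(ℏc)³.
1 GeV⁴ → 1/(ℏc)³ × (1 GeV in J)⁴ = 2.082 × 10^37 Pa.
Convert the energy scale: 0.383 TeV⁴ = 3.83 × 10^11 GeV⁴.
Result: 3.83 × 10^11 × 2.082 × 10^37 = 7.973 × 10^48 Pa.

7.973 × 10^48 Pa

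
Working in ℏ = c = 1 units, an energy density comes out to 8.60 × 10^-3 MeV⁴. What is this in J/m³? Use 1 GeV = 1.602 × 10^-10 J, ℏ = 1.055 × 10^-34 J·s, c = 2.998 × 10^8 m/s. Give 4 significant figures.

[E]/[L]³ = [E]⁴/(ℏc)³; restore (ℏc)⁻³.
1 GeV⁴ → 1/(ℏc)³ × (1 GeV in J)⁴ = 2.082 × 10^37 J/m³.
Convert the energy scale: 8.60 × 10^-3 MeV⁴ = 8.60 × 10^-15 GeV⁴.
Result: 8.60 × 10^-15 × 2.082 × 10^37 = 1.790 × 10^23 J/m³.

1.790 × 10^23 J/m³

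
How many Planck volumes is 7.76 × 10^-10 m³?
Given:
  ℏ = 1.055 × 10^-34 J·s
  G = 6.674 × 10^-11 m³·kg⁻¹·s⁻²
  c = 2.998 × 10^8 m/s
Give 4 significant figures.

1.837 × 10^95

Planck volume: V_P = (ℏG/c³)^(3/2) = 4.224 × 10^-105 m³.
7.76 × 10^-10 / 4.224 × 10^-105 = 1.837 × 10^95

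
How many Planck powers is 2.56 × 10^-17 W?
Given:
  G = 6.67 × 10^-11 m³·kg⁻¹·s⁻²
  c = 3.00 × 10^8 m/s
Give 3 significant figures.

Planck power: P_P = c⁵/G = 3.64 × 10^52 W.
2.56 × 10^-17 / 3.64 × 10^52 = 7.03 × 10^-70

7.03 × 10^-70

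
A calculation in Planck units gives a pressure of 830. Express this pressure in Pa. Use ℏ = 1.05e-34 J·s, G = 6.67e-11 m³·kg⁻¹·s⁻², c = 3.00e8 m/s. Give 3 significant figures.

3.89e116 Pa

One Planck pressure: p_P = c⁷/(ℏG²) = 4.68e113 Pa.
830 × 4.68e113 Pa = 3.89e116 Pa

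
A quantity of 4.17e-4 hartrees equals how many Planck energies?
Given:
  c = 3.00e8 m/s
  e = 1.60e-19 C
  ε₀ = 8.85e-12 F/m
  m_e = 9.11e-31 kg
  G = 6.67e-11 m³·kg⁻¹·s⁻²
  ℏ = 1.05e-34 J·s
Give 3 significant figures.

hartree: E_h = m_e e⁴/(4πε₀ℏ)² = 4.38e-18 J
Planck energy: E_P = √(ℏc⁵/G) = 1.96e9 J
4.17e-4 × 4.38e-18 / 1.96e9 = 9.34e-31

9.34e-31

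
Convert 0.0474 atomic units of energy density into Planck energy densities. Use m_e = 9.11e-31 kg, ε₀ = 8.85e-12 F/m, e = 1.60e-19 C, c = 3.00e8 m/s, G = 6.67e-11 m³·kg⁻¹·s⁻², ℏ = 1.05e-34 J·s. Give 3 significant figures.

atomic unit of energy density: u_au = E_h/a₀³ = m_e⁴e¹⁰/((4πε₀)⁵ℏ⁸) = 3.01e13 J/m³
Planck energy density: u_P = c⁷/(ℏG²) = 4.68e113 J/m³
0.0474 × 3.01e13 / 4.68e113 = 3.05e-102

3.05e-102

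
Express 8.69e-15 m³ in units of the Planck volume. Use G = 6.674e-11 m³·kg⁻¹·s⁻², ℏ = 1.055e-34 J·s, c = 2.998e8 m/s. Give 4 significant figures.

2.057e90

Planck volume: V_P = (ℏG/c³)^(3/2) = 4.224e-105 m³.
8.69e-15 / 4.224e-105 = 2.057e90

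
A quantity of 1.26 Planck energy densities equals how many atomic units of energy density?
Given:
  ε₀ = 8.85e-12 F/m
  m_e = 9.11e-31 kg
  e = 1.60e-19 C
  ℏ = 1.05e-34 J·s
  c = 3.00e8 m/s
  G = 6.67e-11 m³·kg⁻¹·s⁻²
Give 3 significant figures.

1.96e100

Planck energy density: u_P = c⁷/(ℏG²) = 4.68e113 J/m³
atomic unit of energy density: u_au = E_h/a₀³ = m_e⁴e¹⁰/((4πε₀)⁵ℏ⁸) = 3.01e13 J/m³
1.26 × 4.68e113 / 3.01e13 = 1.96e100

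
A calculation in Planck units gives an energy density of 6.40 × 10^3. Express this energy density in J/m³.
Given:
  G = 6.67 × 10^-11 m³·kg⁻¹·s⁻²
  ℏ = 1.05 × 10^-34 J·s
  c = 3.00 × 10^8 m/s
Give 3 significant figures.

3.00 × 10^117 J/m³

One Planck energy density: u_P = c⁷/(ℏG²) = 4.68 × 10^113 J/m³.
6.40 × 10^3 × 4.68 × 10^113 J/m³ = 3.00 × 10^117 J/m³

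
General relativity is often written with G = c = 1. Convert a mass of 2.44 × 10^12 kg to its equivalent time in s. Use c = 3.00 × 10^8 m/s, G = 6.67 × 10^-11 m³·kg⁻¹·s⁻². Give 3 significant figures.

Mass → time via G/c³.
2.44 × 10^12 kg × (G/c³) = 6.03 × 10^-24 s

6.03 × 10^-24 s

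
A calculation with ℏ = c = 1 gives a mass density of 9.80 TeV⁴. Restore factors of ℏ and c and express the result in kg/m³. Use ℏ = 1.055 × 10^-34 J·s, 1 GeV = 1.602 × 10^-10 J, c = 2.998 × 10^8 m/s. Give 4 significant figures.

Mass density is [E]/(c²[L]³) = [E]⁴/(ℏ³c⁵).
1 GeV⁴ → 1/(ℏ³c⁵) × (1 GeV in J)⁴ = 2.316 × 10^20 kg/m³.
Convert the energy scale: 9.80 TeV⁴ = 9.80 × 10^12 GeV⁴.
Result: 9.80 × 10^12 × 2.316 × 10^20 = 2.270 × 10^33 kg/m³.

2.270 × 10^33 kg/m³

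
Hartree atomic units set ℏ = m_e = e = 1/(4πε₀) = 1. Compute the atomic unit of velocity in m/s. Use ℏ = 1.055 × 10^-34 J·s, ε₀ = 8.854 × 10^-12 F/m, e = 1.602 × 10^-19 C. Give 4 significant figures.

Dimensional analysis gives v_au = e²/(4πε₀ℏ).
  = 2.566 × 10^-38 / 1.174 × 10^-44
  = 2.186 × 10^6 m/s

2.186 × 10^6 m/s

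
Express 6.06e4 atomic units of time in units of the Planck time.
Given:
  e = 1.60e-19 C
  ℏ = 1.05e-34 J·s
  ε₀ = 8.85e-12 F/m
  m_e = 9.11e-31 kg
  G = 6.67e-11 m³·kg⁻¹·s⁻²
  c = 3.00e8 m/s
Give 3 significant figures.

2.71e31

atomic unit of time: τ_au = (4πε₀)²ℏ³/(m_e e⁴) = 2.40e-17 s
Planck time: t_P = √(ℏG/c⁵) = 5.37e-44 s
6.06e4 × 2.40e-17 / 5.37e-44 = 2.71e31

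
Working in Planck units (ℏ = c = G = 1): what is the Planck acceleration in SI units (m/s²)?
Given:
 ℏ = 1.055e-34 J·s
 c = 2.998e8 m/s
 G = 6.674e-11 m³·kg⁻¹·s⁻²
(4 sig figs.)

5.560e51 m/s²

The unique combination of the constants set to 1 with dimensions of acceleration is a_P = √(c⁷/(ℏG)).
  = √(3.092e103)
  = 5.560e51 m/s²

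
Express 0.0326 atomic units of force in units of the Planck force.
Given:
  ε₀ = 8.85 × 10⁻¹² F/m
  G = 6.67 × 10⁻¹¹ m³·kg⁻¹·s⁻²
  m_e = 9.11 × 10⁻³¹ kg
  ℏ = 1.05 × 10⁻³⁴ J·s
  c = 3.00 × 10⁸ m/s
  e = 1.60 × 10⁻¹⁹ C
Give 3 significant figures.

2.24 × 10⁻⁵³

atomic unit of force: F_au = E_h/a₀ = m_e²e⁶/((4πε₀)³ℏ⁴) = 8.33 × 10⁻⁸ N
Planck force: F_P = c⁴/G = 1.21 × 10⁴⁴ N
0.0326 × 8.33 × 10⁻⁸ / 1.21 × 10⁴⁴ = 2.24 × 10⁻⁵³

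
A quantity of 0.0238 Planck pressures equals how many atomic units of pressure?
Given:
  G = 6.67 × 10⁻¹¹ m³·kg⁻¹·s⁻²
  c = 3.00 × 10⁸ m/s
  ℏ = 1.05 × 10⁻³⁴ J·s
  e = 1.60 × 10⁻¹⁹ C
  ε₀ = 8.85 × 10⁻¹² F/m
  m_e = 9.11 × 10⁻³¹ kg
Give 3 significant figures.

Planck pressure: p_P = c⁷/(ℏG²) = 4.68 × 10¹¹³ Pa
atomic unit of pressure: P_au = E_h/a₀³ = m_e⁴e¹⁰/((4πε₀)⁵ℏ⁸) = 3.01 × 10¹³ Pa
0.0238 × 4.68 × 10¹¹³ / 3.01 × 10¹³ = 3.70 × 10⁹⁸

3.70 × 10⁹⁸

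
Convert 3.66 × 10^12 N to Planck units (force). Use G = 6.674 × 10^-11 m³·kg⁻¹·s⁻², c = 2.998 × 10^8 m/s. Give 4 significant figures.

Planck force: F_P = c⁴/G = 1.210 × 10^44 N.
3.66 × 10^12 / 1.210 × 10^44 = 3.024 × 10^-32

3.024 × 10^-32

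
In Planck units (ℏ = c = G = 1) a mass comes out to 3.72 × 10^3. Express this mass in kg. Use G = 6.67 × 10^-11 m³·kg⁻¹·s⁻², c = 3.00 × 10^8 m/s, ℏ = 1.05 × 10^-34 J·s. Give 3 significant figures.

8.08 × 10^-5 kg

One Planck mass: m_P = √(ℏc/G) = 2.17 × 10^-8 kg.
3.72 × 10^3 × 2.17 × 10^-8 kg = 8.08 × 10^-5 kg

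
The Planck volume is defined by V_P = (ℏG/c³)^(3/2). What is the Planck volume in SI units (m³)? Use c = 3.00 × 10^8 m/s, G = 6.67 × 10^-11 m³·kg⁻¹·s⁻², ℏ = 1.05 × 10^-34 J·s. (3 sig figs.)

V_P = (ℏG/c³)^(3/2)
  = √(1.75 × 10^-209)
  = 4.18 × 10^-105 m³

4.18 × 10^-105 m³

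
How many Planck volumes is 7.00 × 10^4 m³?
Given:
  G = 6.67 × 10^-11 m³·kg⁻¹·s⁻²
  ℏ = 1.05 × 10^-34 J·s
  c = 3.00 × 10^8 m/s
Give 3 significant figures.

1.68 × 10^109

Planck volume: V_P = (ℏG/c³)^(3/2) = 4.18 × 10^-105 m³.
7.00 × 10^4 / 4.18 × 10^-105 = 1.68 × 10^109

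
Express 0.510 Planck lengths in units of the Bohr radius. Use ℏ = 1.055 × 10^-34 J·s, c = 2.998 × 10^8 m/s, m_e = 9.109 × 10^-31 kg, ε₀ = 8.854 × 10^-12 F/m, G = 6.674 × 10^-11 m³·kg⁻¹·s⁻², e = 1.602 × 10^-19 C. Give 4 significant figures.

1.556 × 10^-25

Planck length: ℓ_P = √(ℏG/c³) = 1.616 × 10^-35 m
Bohr radius: a₀ = 4πε₀ℏ²/(m_e e²) = 5.297 × 10^-11 m
0.510 × 1.616 × 10^-35 / 5.297 × 10^-11 = 1.556 × 10^-25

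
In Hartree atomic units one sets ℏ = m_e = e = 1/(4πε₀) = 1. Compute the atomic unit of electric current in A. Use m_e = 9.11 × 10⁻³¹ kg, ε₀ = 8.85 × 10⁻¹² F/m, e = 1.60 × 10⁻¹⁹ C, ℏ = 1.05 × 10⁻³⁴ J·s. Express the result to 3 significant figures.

I_au = e E_h/ℏ = m_e e⁵/((4πε₀)²ℏ³)
E_h = 4.38 × 10⁻¹⁸ J
e·E_h/ℏ = 6.67 × 10⁻³ A

6.67 × 10⁻³ A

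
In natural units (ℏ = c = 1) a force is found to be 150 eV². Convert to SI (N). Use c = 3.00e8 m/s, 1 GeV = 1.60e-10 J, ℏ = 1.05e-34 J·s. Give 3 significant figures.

1.22e-10 N

Force is [E]/[L] = [E]²/(ℏc); restore (ℏc)⁻¹.
1 GeV² → 1/(ℏc) × (1 GeV in J)² = 8.13e5 N.
Convert the energy scale: 150 eV² = 1.50e-16 GeV².
Result: 1.50e-16 × 8.13e5 = 1.22e-10 N.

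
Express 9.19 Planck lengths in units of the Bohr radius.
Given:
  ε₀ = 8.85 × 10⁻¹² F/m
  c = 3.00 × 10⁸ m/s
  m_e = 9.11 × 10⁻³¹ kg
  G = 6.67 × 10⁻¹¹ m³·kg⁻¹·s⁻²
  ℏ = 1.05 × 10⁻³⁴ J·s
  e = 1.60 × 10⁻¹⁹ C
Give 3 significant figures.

Planck length: ℓ_P = √(ℏG/c³) = 1.61 × 10⁻³⁵ m
Bohr radius: a₀ = 4πε₀ℏ²/(m_e e²) = 5.26 × 10⁻¹¹ m
9.19 × 1.61 × 10⁻³⁵ / 5.26 × 10⁻¹¹ = 2.82 × 10⁻²⁴

2.82 × 10⁻²⁴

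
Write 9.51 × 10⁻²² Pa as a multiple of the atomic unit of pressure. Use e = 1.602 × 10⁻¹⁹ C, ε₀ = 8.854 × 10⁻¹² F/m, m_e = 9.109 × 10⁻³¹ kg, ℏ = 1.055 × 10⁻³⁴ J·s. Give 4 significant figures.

atomic unit of pressure: P_au = E_h/a₀³ = m_e⁴e¹⁰/((4πε₀)⁵ℏ⁸) = 2.929 × 10¹³ Pa.
9.51 × 10⁻²² / 2.929 × 10¹³ = 3.247 × 10⁻³⁵

3.247 × 10⁻³⁵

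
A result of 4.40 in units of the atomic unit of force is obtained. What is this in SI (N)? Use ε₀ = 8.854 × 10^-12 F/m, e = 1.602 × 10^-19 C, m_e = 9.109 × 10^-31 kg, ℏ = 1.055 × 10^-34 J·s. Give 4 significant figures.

3.617 × 10^-7 N

One atomic unit of force: F_au = E_h/a₀ = m_e²e⁶/((4πε₀)³ℏ⁴) = 8.220 × 10^-8 N.
4.40 × 8.220 × 10^-8 N = 3.617 × 10^-7 N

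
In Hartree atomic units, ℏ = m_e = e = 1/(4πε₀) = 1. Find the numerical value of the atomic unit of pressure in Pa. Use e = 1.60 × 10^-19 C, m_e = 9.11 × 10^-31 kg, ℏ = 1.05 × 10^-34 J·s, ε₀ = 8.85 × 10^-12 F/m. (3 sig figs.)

3.01 × 10^13 Pa

Dimensional analysis gives P_au = E_h/a₀³ = m_e⁴e¹⁰/((4πε₀)⁵ℏ⁸).
E_h = 4.38 × 10^-18 J
a₀ = 5.26 × 10^-11 m
E_h/a₀³ = 3.01 × 10^13 Pa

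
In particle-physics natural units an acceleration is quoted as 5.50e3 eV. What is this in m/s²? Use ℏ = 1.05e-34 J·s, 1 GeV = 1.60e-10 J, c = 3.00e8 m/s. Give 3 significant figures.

2.51e27 m/s²

Acceleration is [L]/[T]² = c·[E]/ℏ.
1 GeV → c/ℏ × (1 GeV in J) = 4.57e32 m/s².
Convert the energy scale: 5.50e3 eV = 5.50e-6 GeV.
Result: 5.50e-6 × 4.57e32 = 2.51e27 m/s².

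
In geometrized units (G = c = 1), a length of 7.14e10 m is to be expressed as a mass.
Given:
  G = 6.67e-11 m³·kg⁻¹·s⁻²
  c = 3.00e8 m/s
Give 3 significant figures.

Length → mass via c²/G.
7.14e10 m × (c²/G) = 9.63e37 kg

9.63e37 kg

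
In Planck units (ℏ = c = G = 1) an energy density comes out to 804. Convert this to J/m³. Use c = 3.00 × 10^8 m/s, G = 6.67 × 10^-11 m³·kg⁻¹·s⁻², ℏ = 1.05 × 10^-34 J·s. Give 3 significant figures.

One Planck energy density: u_P = c⁷/(ℏG²) = 4.68 × 10^113 J/m³.
804 × 4.68 × 10^113 J/m³ = 3.76 × 10^116 J/m³

3.76 × 10^116 J/m³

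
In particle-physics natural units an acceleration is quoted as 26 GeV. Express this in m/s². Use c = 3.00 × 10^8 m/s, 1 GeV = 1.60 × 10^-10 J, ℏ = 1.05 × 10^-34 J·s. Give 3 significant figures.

1.19 × 10^34 m/s²

Acceleration is [L]/[T]² = c·[E]/ℏ.
1 GeV → c/ℏ × (1 GeV in J) = 4.57 × 10^32 m/s².
Result: 26 × 4.57 × 10^32 = 1.19 × 10^34 m/s².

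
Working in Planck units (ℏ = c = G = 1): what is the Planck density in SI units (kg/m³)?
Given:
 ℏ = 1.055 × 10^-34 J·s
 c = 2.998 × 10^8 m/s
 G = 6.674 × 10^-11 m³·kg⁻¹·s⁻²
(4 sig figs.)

5.154 × 10^96 kg/m³

Dimensional analysis gives ρ_P = c⁵/(ℏG²).
  = 2.422 × 10^42 / 4.699 × 10^-55
  = 5.154 × 10^96 kg/m³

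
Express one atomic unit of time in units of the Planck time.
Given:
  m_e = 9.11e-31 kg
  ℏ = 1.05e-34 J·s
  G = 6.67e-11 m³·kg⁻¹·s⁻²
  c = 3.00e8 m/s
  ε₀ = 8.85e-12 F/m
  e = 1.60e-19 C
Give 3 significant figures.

4.47e26

atomic unit of time: τ_au = (4πε₀)²ℏ³/(m_e e⁴) = 2.40e-17 s
Planck time: t_P = √(ℏG/c⁵) = 5.37e-44 s
ratio = 2.40e-17 / 5.37e-44 = 4.47e26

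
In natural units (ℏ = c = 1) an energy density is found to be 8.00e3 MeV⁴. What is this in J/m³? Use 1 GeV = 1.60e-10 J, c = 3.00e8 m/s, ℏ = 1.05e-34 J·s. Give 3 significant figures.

[E]/[L]³ = [E]⁴/(ℏc)³; restore (ℏc)⁻³.
1 GeV⁴ → 1/(ℏc)³ × (1 GeV in J)⁴ = 2.10e37 J/m³.
Convert the energy scale: 8.00e3 MeV⁴ = 8.00e-9 GeV⁴.
Result: 8.00e-9 × 2.10e37 = 1.68e29 J/m³.

1.68e29 J/m³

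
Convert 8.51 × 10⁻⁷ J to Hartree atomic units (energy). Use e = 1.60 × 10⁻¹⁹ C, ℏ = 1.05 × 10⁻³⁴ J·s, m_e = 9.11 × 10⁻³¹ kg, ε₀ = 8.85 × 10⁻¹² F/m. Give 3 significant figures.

1.94 × 10¹¹

hartree: E_h = m_e e⁴/(4πε₀ℏ)² = 4.38 × 10⁻¹⁸ J.
8.51 × 10⁻⁷ / 4.38 × 10⁻¹⁸ = 1.94 × 10¹¹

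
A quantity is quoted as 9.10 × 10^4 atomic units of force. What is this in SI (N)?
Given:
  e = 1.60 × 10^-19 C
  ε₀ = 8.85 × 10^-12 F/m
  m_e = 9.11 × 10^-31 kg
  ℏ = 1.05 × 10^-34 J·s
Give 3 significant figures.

7.58 × 10^-3 N

One atomic unit of force: F_au = E_h/a₀ = m_e²e⁶/((4πε₀)³ℏ⁴) = 8.33 × 10^-8 N.
9.10 × 10^4 × 8.33 × 10^-8 N = 7.58 × 10^-3 N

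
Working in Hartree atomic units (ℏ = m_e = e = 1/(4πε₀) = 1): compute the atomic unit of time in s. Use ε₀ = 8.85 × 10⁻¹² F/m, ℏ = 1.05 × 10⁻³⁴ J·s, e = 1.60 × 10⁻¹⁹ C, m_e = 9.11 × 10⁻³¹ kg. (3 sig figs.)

Dimensional analysis gives τ_au = (4πε₀)²ℏ³/(m_e e⁴).
E_h = 4.38 × 10⁻¹⁸ J
ℏ/E_h = 2.40 × 10⁻¹⁷ s

2.40 × 10⁻¹⁷ s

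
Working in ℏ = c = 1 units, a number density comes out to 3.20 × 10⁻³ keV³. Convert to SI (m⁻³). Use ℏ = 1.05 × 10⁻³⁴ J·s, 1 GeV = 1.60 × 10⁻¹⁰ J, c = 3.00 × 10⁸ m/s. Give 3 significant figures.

4.19 × 10²⁶ m⁻³

Number density is [L]⁻³ = [E]³/(ℏc)³.
1 GeV³ → 1/(ℏc)³ × (1 GeV in J)³ = 1.31 × 10⁴⁷ m⁻³.
Convert the energy scale: 3.20 × 10⁻³ keV³ = 3.20 × 10⁻²¹ GeV³.
Result: 3.20 × 10⁻²¹ × 1.31 × 10⁴⁷ = 4.19 × 10²⁶ m⁻³.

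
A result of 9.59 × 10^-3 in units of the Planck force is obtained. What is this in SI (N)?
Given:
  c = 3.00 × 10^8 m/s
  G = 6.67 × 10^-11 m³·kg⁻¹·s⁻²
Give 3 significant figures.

1.16 × 10^42 N

One Planck force: F_P = c⁴/G = 1.21 × 10^44 N.
9.59 × 10^-3 × 1.21 × 10^44 N = 1.16 × 10^42 N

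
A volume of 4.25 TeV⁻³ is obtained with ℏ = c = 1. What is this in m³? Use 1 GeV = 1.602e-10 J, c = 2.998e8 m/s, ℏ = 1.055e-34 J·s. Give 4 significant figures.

3.271e-56 m³

Volume is [L]³ = [E]⁻³·(ℏc)³.
1 GeV⁻³ → (ℏc)³ × (1 GeV in J)⁻³ = 7.696e-48 m³.
Convert the energy scale: 4.25 TeV⁻³ = 4.25e-9 GeV⁻³.
Result: 4.25e-9 × 7.696e-48 = 3.271e-56 m³.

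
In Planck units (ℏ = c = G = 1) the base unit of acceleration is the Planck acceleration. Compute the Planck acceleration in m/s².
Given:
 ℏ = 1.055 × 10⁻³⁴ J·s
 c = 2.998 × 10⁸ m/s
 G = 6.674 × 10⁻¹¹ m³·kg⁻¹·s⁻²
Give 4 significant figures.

a_P = √(c⁷/(ℏG))
  = √(3.092 × 10¹⁰³)
  = 5.560 × 10⁵¹ m/s²

5.560 × 10⁵¹ m/s²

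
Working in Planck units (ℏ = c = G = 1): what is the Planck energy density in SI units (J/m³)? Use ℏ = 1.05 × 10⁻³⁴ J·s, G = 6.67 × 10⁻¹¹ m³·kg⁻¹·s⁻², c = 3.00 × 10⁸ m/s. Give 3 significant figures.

Dimensional analysis gives u_P = c⁷/(ℏG²).
  = 2.19 × 10⁵⁹ / 4.67 × 10⁻⁵⁵
  = 4.68 × 10¹¹³ J/m³

4.68 × 10¹¹³ J/m³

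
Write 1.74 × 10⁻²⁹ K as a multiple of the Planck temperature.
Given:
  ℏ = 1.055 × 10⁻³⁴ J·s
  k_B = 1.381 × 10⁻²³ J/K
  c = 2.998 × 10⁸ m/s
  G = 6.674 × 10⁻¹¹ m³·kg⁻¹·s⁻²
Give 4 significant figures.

Planck temperature: T_P = √(ℏc⁵/G) / k_B = 1.417 × 10³² K.
1.74 × 10⁻²⁹ / 1.417 × 10³² = 1.228 × 10⁻⁶¹

1.228 × 10⁻⁶¹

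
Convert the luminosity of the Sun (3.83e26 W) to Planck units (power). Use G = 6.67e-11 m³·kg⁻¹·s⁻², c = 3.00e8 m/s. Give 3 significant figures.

1.05e-26

Planck power: P_P = c⁵/G = 3.64e52 W.
3.83e26 / 3.64e52 = 1.05e-26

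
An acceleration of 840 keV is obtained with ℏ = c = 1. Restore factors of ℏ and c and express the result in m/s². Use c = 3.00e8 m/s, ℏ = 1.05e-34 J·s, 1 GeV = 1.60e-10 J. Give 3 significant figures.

Acceleration is [L]/[T]² = c·[E]/ℏ.
1 GeV → c/ℏ × (1 GeV in J) = 4.57e32 m/s².
Convert the energy scale: 840 keV = 8.40e-4 GeV.
Result: 8.40e-4 × 4.57e32 = 3.84e29 m/s².

3.84e29 m/s²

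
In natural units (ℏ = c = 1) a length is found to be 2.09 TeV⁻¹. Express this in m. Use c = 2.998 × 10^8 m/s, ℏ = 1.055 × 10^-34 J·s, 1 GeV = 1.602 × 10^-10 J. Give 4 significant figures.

A length is [E]⁻¹ in ℏ=c=1; restore one factor of ℏc.
1 GeV⁻¹ → ℏc × (1 GeV in J)⁻¹ = 1.974 × 10^-16 m.
Convert the energy scale: 2.09 TeV⁻¹ = 2.09 × 10^-3 GeV⁻¹.
Result: 2.09 × 10^-3 × 1.974 × 10^-16 = 4.126 × 10^-19 m.

4.126 × 10^-19 m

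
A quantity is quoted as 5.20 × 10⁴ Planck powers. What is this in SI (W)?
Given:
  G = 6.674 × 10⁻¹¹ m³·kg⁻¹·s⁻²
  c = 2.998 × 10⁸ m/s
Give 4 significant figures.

One Planck power: P_P = c⁵/G = 3.629 × 10⁵² W.
5.20 × 10⁴ × 3.629 × 10⁵² W = 1.887 × 10⁵⁷ W

1.887 × 10⁵⁷ W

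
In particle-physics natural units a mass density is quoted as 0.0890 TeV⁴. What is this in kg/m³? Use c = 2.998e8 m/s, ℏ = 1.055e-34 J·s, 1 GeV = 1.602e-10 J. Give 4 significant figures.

Mass density is [E]/(c²[L]³) = [E]⁴/(ℏ³c⁵).
1 GeV⁴ → 1/(ℏ³c⁵) × (1 GeV in J)⁴ = 2.316e20 kg/m³.
Convert the energy scale: 0.0890 TeV⁴ = 8.90e10 GeV⁴.
Result: 8.90e10 × 2.316e20 = 2.061e31 kg/m³.

2.061e31 kg/m³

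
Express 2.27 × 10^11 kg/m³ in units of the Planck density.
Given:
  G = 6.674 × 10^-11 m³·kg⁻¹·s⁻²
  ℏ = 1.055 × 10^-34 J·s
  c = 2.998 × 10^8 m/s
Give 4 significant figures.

Planck density: ρ_P = c⁵/(ℏG²) = 5.154 × 10^96 kg/m³.
2.27 × 10^11 / 5.154 × 10^96 = 4.404 × 10^-86

4.404 × 10^-86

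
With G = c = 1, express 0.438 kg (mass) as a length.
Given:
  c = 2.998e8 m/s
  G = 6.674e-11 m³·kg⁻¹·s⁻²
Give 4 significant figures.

3.252e-28 m

In G = c = 1 units mass has dimensions of length; the conversion factor is G/c².
0.438 kg × (G/c²) = 3.252e-28 m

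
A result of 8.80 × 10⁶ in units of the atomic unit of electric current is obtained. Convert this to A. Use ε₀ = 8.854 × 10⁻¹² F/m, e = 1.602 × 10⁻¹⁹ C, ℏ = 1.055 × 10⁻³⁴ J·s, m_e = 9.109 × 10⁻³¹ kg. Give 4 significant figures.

5.818 × 10⁴ A

One atomic unit of electric current: I_au = e E_h/ℏ = m_e e⁵/((4πε₀)²ℏ³) = 6.612 × 10⁻³ A.
8.80 × 10⁶ × 6.612 × 10⁻³ A = 5.818 × 10⁴ A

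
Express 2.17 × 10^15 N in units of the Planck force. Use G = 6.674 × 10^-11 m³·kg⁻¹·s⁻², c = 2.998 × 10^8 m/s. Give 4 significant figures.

Planck force: F_P = c⁴/G = 1.210 × 10^44 N.
2.17 × 10^15 / 1.210 × 10^44 = 1.793 × 10^-29

1.793 × 10^-29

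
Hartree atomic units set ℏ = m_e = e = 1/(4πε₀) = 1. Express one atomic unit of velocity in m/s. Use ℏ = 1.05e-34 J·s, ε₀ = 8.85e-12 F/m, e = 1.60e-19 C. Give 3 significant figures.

From ℏ = m_e = e = 1/(4πε₀) = 1 the velocity scale is v_au = e²/(4πε₀ℏ).
  = 2.56e-38 / 1.17e-44
  = 2.19e6 m/s

2.19e6 m/s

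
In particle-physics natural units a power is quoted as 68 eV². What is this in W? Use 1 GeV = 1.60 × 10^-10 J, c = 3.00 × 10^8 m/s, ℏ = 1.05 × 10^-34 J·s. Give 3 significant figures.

0.0166 W

Power is [E]/[T] = [E]²/ℏ.
1 GeV² → 1/ℏ × (1 GeV in J)² = 2.44 × 10^14 W.
Convert the energy scale: 68 eV² = 6.80 × 10^-17 GeV².
Result: 6.80 × 10^-17 × 2.44 × 10^14 = 0.0166 W.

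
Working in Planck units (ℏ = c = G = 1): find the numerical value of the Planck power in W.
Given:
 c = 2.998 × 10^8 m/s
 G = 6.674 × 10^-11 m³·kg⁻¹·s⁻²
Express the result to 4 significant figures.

3.629 × 10^52 W

Dimensional analysis gives P_P = c⁵/G.
  = 2.422 × 10^42 / 6.674 × 10^-11
  = 3.629 × 10^52 W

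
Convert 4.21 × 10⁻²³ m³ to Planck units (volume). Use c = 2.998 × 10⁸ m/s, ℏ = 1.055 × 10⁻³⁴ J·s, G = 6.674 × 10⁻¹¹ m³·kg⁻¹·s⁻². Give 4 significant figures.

Planck volume: V_P = (ℏG/c³)^(3/2) = 4.224 × 10⁻¹⁰⁵ m³.
4.21 × 10⁻²³ / 4.224 × 10⁻¹⁰⁵ = 9.967 × 10⁸¹

9.967 × 10⁸¹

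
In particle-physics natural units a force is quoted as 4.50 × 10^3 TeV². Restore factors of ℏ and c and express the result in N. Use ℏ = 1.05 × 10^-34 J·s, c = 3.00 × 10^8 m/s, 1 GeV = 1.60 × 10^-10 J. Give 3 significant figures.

Force is [E]/[L] = [E]²/(ℏc); restore (ℏc)⁻¹.
1 GeV² → 1/(ℏc) × (1 GeV in J)² = 8.13 × 10^5 N.
Convert the energy scale: 4.50 × 10^3 TeV² = 4.50 × 10^9 GeV².
Result: 4.50 × 10^9 × 8.13 × 10^5 = 3.66 × 10^15 N.

3.66 × 10^15 N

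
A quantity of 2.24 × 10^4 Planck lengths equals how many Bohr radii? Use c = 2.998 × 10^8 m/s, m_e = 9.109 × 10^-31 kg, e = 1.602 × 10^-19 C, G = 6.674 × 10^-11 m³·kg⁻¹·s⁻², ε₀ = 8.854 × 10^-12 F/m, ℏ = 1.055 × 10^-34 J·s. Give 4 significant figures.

Planck length: ℓ_P = √(ℏG/c³) = 1.616 × 10^-35 m
Bohr radius: a₀ = 4πε₀ℏ²/(m_e e²) = 5.297 × 10^-11 m
2.24 × 10^4 × 1.616 × 10^-35 / 5.297 × 10^-11 = 6.835 × 10^-21

6.835 × 10^-21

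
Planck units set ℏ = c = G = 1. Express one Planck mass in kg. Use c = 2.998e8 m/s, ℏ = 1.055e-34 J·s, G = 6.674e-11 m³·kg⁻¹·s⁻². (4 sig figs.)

Dimensional analysis gives m_P = √(ℏc/G).
  = √(4.739e-16)
  = 2.177e-8 kg

2.177e-8 kg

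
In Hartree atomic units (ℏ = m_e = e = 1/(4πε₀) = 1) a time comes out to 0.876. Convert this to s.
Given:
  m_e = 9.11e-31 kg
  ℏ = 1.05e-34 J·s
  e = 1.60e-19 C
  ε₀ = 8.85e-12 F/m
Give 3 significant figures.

2.10e-17 s

One atomic unit of time: τ_au = (4πε₀)²ℏ³/(m_e e⁴) = 2.40e-17 s.
0.876 × 2.40e-17 s = 2.10e-17 s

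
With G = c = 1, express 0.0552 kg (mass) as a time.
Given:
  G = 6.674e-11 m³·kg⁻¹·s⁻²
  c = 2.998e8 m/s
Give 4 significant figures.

Mass → time via G/c³.
0.0552 kg × (G/c³) = 1.367e-37 s

1.367e-37 s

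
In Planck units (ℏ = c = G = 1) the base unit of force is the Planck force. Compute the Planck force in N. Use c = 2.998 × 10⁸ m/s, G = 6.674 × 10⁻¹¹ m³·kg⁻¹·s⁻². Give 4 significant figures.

1.210 × 10⁴⁴ N

F_P = c⁴/G
  = 8.078 × 10³³ / 6.674 × 10⁻¹¹
  = 1.210 × 10⁴⁴ N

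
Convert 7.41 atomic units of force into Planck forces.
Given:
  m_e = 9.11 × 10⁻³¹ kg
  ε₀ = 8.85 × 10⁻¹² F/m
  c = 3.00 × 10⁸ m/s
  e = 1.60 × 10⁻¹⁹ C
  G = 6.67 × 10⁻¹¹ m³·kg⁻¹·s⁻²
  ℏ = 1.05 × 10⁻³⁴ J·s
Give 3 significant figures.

5.08 × 10⁻⁵¹

atomic unit of force: F_au = E_h/a₀ = m_e²e⁶/((4πε₀)³ℏ⁴) = 8.33 × 10⁻⁸ N
Planck force: F_P = c⁴/G = 1.21 × 10⁴⁴ N
7.41 × 8.33 × 10⁻⁸ / 1.21 × 10⁴⁴ = 5.08 × 10⁻⁵¹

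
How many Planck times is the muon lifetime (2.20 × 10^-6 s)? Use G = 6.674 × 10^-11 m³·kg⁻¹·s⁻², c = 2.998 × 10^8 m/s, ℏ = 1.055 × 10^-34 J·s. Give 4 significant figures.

Planck time: t_P = √(ℏG/c⁵) = 5.392 × 10^-44 s.
2.20 × 10^-6 / 5.392 × 10^-44 = 4.080 × 10^37

4.080 × 10^37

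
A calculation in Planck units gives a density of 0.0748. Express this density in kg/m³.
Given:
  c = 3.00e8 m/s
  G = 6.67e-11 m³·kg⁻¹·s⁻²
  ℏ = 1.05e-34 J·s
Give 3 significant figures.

One Planck density: ρ_P = c⁵/(ℏG²) = 5.20e96 kg/m³.
0.0748 × 5.20e96 kg/m³ = 3.89e95 kg/m³

3.89e95 kg/m³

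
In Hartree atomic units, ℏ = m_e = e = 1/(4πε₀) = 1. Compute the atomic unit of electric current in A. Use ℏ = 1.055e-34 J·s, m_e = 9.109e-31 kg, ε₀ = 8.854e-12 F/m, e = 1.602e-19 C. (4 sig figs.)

6.612e-3 A

Dimensional analysis gives I_au = e E_h/ℏ = m_e e⁵/((4πε₀)²ℏ³).
E_h = 4.354e-18 J
e·E_h/ℏ = 6.612e-3 A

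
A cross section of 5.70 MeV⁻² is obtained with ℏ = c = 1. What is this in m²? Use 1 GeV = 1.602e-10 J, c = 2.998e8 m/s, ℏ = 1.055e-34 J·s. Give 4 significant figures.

2.222e-25 m²

Area is [L]² = [E]⁻²·(ℏc)²; restore (ℏc)².
1 GeV⁻² → (ℏc)² × (1 GeV in J)⁻² = 3.898e-32 m².
Convert the energy scale: 5.70 MeV⁻² = 5.70e6 GeV⁻².
Result: 5.70e6 × 3.898e-32 = 2.222e-25 m².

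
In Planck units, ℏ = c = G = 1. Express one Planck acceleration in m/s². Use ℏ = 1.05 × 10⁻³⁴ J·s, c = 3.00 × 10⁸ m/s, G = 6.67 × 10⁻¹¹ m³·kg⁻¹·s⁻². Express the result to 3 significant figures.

Dimensional analysis gives a_P = √(c⁷/(ℏG)).
  = √(3.12 × 10¹⁰³)
  = 5.59 × 10⁵¹ m/s²

5.59 × 10⁵¹ m/s²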